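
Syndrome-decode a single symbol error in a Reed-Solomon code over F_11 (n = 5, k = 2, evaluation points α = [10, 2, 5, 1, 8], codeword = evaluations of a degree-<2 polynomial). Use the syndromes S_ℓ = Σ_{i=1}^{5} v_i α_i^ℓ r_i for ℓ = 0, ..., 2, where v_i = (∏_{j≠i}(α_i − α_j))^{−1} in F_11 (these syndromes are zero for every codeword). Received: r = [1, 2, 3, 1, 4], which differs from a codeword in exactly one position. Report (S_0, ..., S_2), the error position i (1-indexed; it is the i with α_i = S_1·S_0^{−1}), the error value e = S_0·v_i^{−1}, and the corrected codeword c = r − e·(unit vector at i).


S = (8, 8, 8), error at position 4, error magnitude e = 3, c = [1, 2, 3, 9, 4].

Step 1: column multipliers v_i = (∏_{j≠i}(α_i − α_j))^{−1} mod 11.
  i = 1 (α = 10): (10−2)(10−5)(10−1)(10−8) = 8·5·9·2 = 720 ≡ 5, so v_1 = 5^{−1} = 9 (mod 11).
  i = 2 (α = 2): (2−10)(2−5)(2−1)(2−8) = (−8)·(−3)·1·(−6) = −144 ≡ 10, so v_2 = 10^{−1} = 10 (mod 11).
  i = 3 (α = 5): (5−10)(5−2)(5−1)(5−8) = (−5)·3·4·(−3) = 180 ≡ 4, so v_3 = 4^{−1} = 3 (mod 11).
  i = 4 (α = 1): (1−10)(1−2)(1−5)(1−8) = (−9)·(−1)·(−4)·(−7) = 252 ≡ 10, so v_4 = 10^{−1} = 10 (mod 11).
  i = 5 (α = 8): (8−10)(8−2)(8−5)(8−1) = (−2)·6·3·7 = −252 ≡ 1, so v_5 = 1^{−1} = 1 (mod 11).
  v = [9, 10, 3, 10, 1].
Step 2: syndromes of r = [1, 2, 3, 1, 4] (all sums mod 11).
  S_0 = Σ v_i r_i = 9·1 + 10·2 + 3·3 + 10·1 + 1·4 = 52 ≡ 8.
  S_1 = Σ v_i α_i r_i = 9·10·1 + 10·2·2 + 3·5·3 + 10·1·1 + 1·8·4 = 217 ≡ 8.
  α_i^2 mod 11 = [1, 4, 3, 1, 9].
  S_2 = Σ v_i α_i^2 r_i = 9·1·1 + 10·4·2 + 3·3·3 + 10·1·1 + 1·9·4 = 162 ≡ 8.
  S = (8, 8, 8) ≠ 0, so r is not a codeword (an error is present).
Step 3: locate the error. For a single error e at position i, S_ℓ = v_i·e·α_i^ℓ, so α_err = S_1/S_0.
  S_0^{−1} = 8^{−1} = 7 (mod 11), so α_err = 8·7 = 56 ≡ 1 = α_4. Error position i = 4.
  Consistency check: S_2/S_1 = 8·7 = 56 ≡ 1 = α_err ✓ (single-error assumption holds).
Step 4: error magnitude e = S_0/v_4 = S_0·∏_{j≠4}(α_4 − α_j) = 8·10 = 80 ≡ 3 (mod 11).
Step 5: correct position 4: c_4 = r_4 − e = 1 − 3 ≡ 9 (mod 11). Hence c = [1, 2, 3, 9, 4].
  Check: interpolating c through the α_i gives m(x) = 5 + 4·x (degree < 2) with m(α_i) = c_i for every i, so c is indeed a codeword.


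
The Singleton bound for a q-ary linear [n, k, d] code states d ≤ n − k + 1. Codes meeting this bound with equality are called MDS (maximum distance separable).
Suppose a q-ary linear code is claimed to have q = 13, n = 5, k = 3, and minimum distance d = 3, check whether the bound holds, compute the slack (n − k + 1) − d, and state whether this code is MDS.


Singleton RHS = n − k + 1 = 3, slack = 0, bound satisfied, MDS.

Singleton bound: d ≤ n − k + 1.
Here n = 5, k = 3, so n − k + 1 = 3.
Given d = 3, check d ≤ 3: YES.
Slack = (n − k + 1) − d = 0.
The code is MDS (slack = 0).
Description: the claimed parameters are [5, 3, 3]_13; such a code would be MDS (meets Singleton bound).


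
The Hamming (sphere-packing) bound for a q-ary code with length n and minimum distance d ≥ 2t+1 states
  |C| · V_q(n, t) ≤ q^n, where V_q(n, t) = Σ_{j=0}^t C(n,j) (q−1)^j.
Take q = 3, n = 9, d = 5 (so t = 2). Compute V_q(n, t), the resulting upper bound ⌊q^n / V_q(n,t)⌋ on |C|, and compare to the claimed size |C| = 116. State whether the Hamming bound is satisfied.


V_q(n, t) = 163, q^n = 19683, Hamming bound = 120, |C| = 116 ≤ bound (satisfied).

Step 1: Compute V_q(n, t) = Σ_{j=0}^2 C(n, j) (q−1)^j.
  j = 0: C(9,0)·(2)^0 = 1·1 = 1.
  j = 1: C(9,1)·(2)^1 = 9·2 = 18.
  j = 2: C(9,2)·(2)^2 = 36·4 = 144.
  V_q(n, t) = 1 + 18 + 144 = 163.
Step 2: q^n = 3^9 = 19683.
Step 3: Hamming bound ⌊q^n / V_q(n,t)⌋ = ⌊19683/163⌋ = 120.
Step 4: Compare |C| = 116 to 120: satisfied.
The claimed |C| lies below the Hamming bound.


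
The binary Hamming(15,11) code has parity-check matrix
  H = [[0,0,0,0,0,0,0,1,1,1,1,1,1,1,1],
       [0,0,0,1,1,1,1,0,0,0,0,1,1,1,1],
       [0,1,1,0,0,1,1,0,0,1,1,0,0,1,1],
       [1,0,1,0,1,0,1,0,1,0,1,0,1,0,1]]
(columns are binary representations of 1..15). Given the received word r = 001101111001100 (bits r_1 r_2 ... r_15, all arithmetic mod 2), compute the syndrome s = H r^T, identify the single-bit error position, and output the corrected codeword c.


s = (0, 1, 1, 0)^T, error position = 6, corrected codeword c = 001100111001100

Compute s = H r^T mod 2 one row at a time:
  s_1 = 1 + 1 + 0 + 0 + 1 + 1 + 0 + 0 = 4 ≡ 0 (mod 2).
  s_2 = 1 + 0 + 1 + 1 + 1 + 1 + 0 + 0 = 5 ≡ 1 (mod 2).
  s_3 = 0 + 1 + 1 + 1 + 0 + 0 + 0 + 0 = 3 ≡ 1 (mod 2).
  s_4 = 0 + 1 + 0 + 1 + 1 + 0 + 1 + 0 = 4 ≡ 0 (mod 2).
s = (0, 1, 1, 0)^T — this equals column 6 of H (binary 0110), so error is at position 6.
Correct: flip bit 6 of r = 001101111001100 to get c = 001100111001100.


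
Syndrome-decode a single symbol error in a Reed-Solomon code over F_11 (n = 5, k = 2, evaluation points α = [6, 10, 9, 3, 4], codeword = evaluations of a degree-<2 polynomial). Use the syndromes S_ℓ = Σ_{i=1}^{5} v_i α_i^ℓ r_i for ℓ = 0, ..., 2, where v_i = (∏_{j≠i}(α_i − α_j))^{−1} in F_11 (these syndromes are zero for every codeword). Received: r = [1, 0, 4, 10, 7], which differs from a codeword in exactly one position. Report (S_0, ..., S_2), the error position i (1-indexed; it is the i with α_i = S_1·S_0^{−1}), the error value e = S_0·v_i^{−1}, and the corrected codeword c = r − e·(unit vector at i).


S = (5, 1, 9), error at position 3, error magnitude e = 1, c = [1, 0, 3, 10, 7].

Step 1: column multipliers v_i = (∏_{j≠i}(α_i − α_j))^{−1} mod 11.
  i = 1 (α = 6): (6−10)(6−9)(6−3)(6−4) = (−4)·(−3)·3·2 = 72 ≡ 6, so v_1 = 6^{−1} = 2 (mod 11).
  i = 2 (α = 10): (10−6)(10−9)(10−3)(10−4) = 4·1·7·6 = 168 ≡ 3, so v_2 = 3^{−1} = 4 (mod 11).
  i = 3 (α = 9): (9−6)(9−10)(9−3)(9−4) = 3·(−1)·6·5 = −90 ≡ 9, so v_3 = 9^{−1} = 5 (mod 11).
  i = 4 (α = 3): (3−6)(3−10)(3−9)(3−4) = (−3)·(−7)·(−6)·(−1) = 126 ≡ 5, so v_4 = 5^{−1} = 9 (mod 11).
  i = 5 (α = 4): (4−6)(4−10)(4−9)(4−3) = (−2)·(−6)·(−5)·1 = −60 ≡ 6, so v_5 = 6^{−1} = 2 (mod 11).
  v = [2, 4, 5, 9, 2].
Step 2: syndromes of r = [1, 0, 4, 10, 7] (all sums mod 11).
  S_0 = Σ v_i r_i = 2·1 + 4·0 + 5·4 + 9·10 + 2·7 = 126 ≡ 5.
  S_1 = Σ v_i α_i r_i = 2·6·1 + 4·10·0 + 5·9·4 + 9·3·10 + 2·4·7 = 518 ≡ 1.
  α_i^2 mod 11 = [3, 1, 4, 9, 5].
  S_2 = Σ v_i α_i^2 r_i = 2·3·1 + 4·1·0 + 5·4·4 + 9·9·10 + 2·5·7 = 966 ≡ 9.
  S = (5, 1, 9) ≠ 0, so r is not a codeword (an error is present).
Step 3: locate the error. For a single error e at position i, S_ℓ = v_i·e·α_i^ℓ, so α_err = S_1/S_0.
  S_0^{−1} = 5^{−1} = 9 (mod 11), so α_err = 1·9 = 9 ≡ 9 = α_3. Error position i = 3.
  Consistency check: S_2/S_1 = 9·1 = 9 ≡ 9 = α_err ✓ (single-error assumption holds).
Step 4: error magnitude e = S_0/v_3 = S_0·∏_{j≠3}(α_3 − α_j) = 5·9 = 45 ≡ 1 (mod 11).
Step 5: correct position 3: c_3 = r_3 − e = 4 − 1 ≡ 3 (mod 11). Hence c = [1, 0, 3, 10, 7].
  Check: interpolating c through the α_i gives m(x) = 8 + 8·x (degree < 2) with m(α_i) = c_i for every i, so c is indeed a codeword.


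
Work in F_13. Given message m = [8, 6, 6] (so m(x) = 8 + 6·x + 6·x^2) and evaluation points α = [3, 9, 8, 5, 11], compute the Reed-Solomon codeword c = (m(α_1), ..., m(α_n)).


c = [2, 2, 11, 6, 7]

Message polynomial: m(x) = 8 + 6·x + 6·x^2 (mod 13).
For each evaluation point α_i, compute m(α_i) mod 13:
  α_1 = 3: Horner steps 6 → 11 → 2, so m(3) = 2.
  α_2 = 9: Horner steps 6 → 8 → 2, so m(9) = 2.
  α_3 = 8: Horner steps 6 → 2 → 11, so m(8) = 11.
  α_4 = 5: Horner steps 6 → 10 → 6, so m(5) = 6.
  α_5 = 11: Horner steps 6 → 7 → 7, so m(11) = 7.
Codeword c = [2, 2, 11, 6, 7] ∈ F_13^5.


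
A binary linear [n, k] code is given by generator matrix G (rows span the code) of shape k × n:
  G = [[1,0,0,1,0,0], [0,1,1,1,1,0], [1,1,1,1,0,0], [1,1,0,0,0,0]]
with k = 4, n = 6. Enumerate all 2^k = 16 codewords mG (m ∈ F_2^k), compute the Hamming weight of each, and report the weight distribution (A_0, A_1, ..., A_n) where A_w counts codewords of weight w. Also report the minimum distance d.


Weight distribution: A_0 = 1, A_2 = 10, A_4 = 5. Minimum distance d = 2.

Enumerate all 2^4 = 16 messages m ∈ F_2^4.
For each, compute codeword c = mG in F_2^6, then tally its weight.
  m = 0000 → c = 000000, weight = 0.
  m = 1000 → c = 100100, weight = 2.
  m = 0100 → c = 011110, weight = 4.
  m = 1100 → c = 111010, weight = 4.
  m = 0010 → c = 111100, weight = 4.
  m = 1010 → c = 011000, weight = 2.
  m = 0110 → c = 100010, weight = 2.
  m = 1110 → c = 000110, weight = 2.
  m = 0001 → c = 110000, weight = 2.
  m = 1001 → c = 010100, weight = 2.
  m = 0101 → c = 101110, weight = 4.
  m = 1101 → c = 001010, weight = 2.
  m = 0011 → c = 001100, weight = 2.
  m = 1011 → c = 101000, weight = 2.
  m = 0111 → c = 010010, weight = 2.
  m = 1111 → c = 110110, weight = 4.
Tally weights:
  weight 0: 1 codewords.
  weight 2: 10 codewords.
  weight 4: 5 codewords.
Minimum distance d = smallest w > 0 with A_w > 0 = 2.
Sanity: Σ A_w = 16 = 2^4 = 16 ✓.


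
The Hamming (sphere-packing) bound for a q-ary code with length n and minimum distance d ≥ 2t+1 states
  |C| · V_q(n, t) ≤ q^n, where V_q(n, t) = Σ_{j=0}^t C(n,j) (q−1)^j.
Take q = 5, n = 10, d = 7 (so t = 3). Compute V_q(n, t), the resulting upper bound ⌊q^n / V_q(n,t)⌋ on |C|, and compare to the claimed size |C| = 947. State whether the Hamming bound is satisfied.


V_q(n, t) = 8441, q^n = 9765625, Hamming bound = 1156, |C| = 947 ≤ bound (satisfied).

Step 1: Compute V_q(n, t) = Σ_{j=0}^3 C(n, j) (q−1)^j.
  j = 0: C(10,0)·(4)^0 = 1·1 = 1.
  j = 1: C(10,1)·(4)^1 = 10·4 = 40.
  j = 2: C(10,2)·(4)^2 = 45·16 = 720.
  j = 3: C(10,3)·(4)^3 = 120·64 = 7680.
  V_q(n, t) = 1 + 40 + 720 + 7680 = 8441.
Step 2: q^n = 5^10 = 9765625.
Step 3: Hamming bound ⌊q^n / V_q(n,t)⌋ = ⌊9765625/8441⌋ = 1156.
Step 4: Compare |C| = 947 to 1156: satisfied.
The claimed |C| lies below the Hamming bound.


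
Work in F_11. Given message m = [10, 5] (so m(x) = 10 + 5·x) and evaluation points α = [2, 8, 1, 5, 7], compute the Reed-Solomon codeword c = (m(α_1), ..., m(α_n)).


c = [9, 6, 4, 2, 1]

Message polynomial: m(x) = 10 + 5·x (mod 11).
For each evaluation point α_i, compute m(α_i) mod 11:
  α_1 = 2: Horner steps 5 → 9, so m(2) = 9.
  α_2 = 8: Horner steps 5 → 6, so m(8) = 6.
  α_3 = 1: Horner steps 5 → 4, so m(1) = 4.
  α_4 = 5: Horner steps 5 → 2, so m(5) = 2.
  α_5 = 7: Horner steps 5 → 1, so m(7) = 1.
Codeword c = [9, 6, 4, 2, 1] ∈ F_11^5.


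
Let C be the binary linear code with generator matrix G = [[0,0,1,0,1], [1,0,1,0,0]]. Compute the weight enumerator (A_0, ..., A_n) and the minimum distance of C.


Weight distribution: A_0 = 1, A_2 = 3. Minimum distance d = 2.

Enumerate all 2^2 = 4 messages m ∈ F_2^2.
For each, compute codeword c = mG in F_2^5, then tally its weight.
  m = 00 → c = 00000, weight = 0.
  m = 10 → c = 00101, weight = 2.
  m = 01 → c = 10100, weight = 2.
  m = 11 → c = 10001, weight = 2.
Tally weights:
  weight 0: 1 codewords.
  weight 2: 3 codewords.
Minimum distance d = smallest w > 0 with A_w > 0 = 2.
Sanity: Σ A_w = 4 = 2^2 = 4 ✓.


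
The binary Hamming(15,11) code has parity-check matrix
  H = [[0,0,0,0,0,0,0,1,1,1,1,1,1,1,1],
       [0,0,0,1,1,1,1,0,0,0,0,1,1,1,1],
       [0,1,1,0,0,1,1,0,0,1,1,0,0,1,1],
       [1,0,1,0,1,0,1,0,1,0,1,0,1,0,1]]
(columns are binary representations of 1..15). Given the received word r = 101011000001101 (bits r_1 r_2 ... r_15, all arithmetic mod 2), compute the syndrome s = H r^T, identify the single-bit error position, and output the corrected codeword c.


s = (1, 1, 1, 1)^T, error position = 15, corrected codeword c = 101011000001100

Compute s = H r^T mod 2 one row at a time:
  s_1 = 0 + 0 + 0 + 0 + 1 + 1 + 0 + 1 = 3 ≡ 1 (mod 2).
  s_2 = 0 + 1 + 1 + 0 + 1 + 1 + 0 + 1 = 5 ≡ 1 (mod 2).
  s_3 = 0 + 1 + 1 + 0 + 0 + 0 + 0 + 1 = 3 ≡ 1 (mod 2).
  s_4 = 1 + 1 + 1 + 0 + 0 + 0 + 1 + 1 = 5 ≡ 1 (mod 2).
s = (1, 1, 1, 1)^T — this equals column 15 of H (binary 1111), so error is at position 15.
Correct: flip bit 15 of r = 101011000001101 to get c = 101011000001100.


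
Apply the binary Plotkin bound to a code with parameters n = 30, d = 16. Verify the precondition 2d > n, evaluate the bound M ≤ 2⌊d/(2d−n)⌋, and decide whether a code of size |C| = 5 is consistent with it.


Plotkin bound M ≤ 16; given |C| = 5 ≤ bound (satisfied).

Check applicability: 2d = 32, n = 30.
2d − n = 2 > 0, so Plotkin applies.
Compute d/(2d−n) = 16/2 ≈ 8.0000.
⌊d/(2d−n)⌋ = 8.
Plotkin bound: M ≤ 2·8 = 16.
Given |C| = 5, check: satisfied.
This |C| is below the Plotkin bound.


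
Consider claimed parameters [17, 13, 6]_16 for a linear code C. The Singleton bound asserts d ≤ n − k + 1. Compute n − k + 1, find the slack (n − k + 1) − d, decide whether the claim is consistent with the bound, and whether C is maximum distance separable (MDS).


Singleton RHS = n − k + 1 = 5, slack = -1, bound violated (no such code; not MDS).

Singleton bound: d ≤ n − k + 1.
Here n = 17, k = 13, so n − k + 1 = 5.
Given d = 6, check d ≤ 5: NO.
Slack = (n − k + 1) − d = -1.
The slack is negative: d = 6 exceeds n − k + 1 = 5 by 1, so the Singleton bound is violated and no linear [17, 13, 6]_16 code can exist. In particular it is not MDS (MDS requires d = n − k + 1 exactly).
Description: the claimed parameters are [17, 13, 6]_16; such a code would be impossible (violates the Singleton bound).


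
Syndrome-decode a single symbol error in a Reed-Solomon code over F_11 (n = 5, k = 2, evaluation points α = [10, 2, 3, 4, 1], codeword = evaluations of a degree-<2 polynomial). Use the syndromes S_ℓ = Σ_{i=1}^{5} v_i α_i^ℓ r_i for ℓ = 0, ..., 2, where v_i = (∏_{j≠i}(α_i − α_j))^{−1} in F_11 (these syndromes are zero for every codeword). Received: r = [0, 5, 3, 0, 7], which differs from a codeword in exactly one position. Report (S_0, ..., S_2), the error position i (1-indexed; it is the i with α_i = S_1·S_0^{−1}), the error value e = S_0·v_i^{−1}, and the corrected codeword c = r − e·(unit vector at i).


S = (4, 5, 9), error at position 4, error magnitude e = 10, c = [0, 5, 3, 1, 7].

Step 1: column multipliers v_i = (∏_{j≠i}(α_i − α_j))^{−1} mod 11.
  i = 1 (α = 10): (10−2)(10−3)(10−4)(10−1) = 8·7·6·9 = 3024 ≡ 10, so v_1 = 10^{−1} = 10 (mod 11).
  i = 2 (α = 2): (2−10)(2−3)(2−4)(2−1) = (−8)·(−1)·(−2)·1 = −16 ≡ 6, so v_2 = 6^{−1} = 2 (mod 11).
  i = 3 (α = 3): (3−10)(3−2)(3−4)(3−1) = (−7)·1·(−1)·2 = 14 ≡ 3, so v_3 = 3^{−1} = 4 (mod 11).
  i = 4 (α = 4): (4−10)(4−2)(4−3)(4−1) = (−6)·2·1·3 = −36 ≡ 8, so v_4 = 8^{−1} = 7 (mod 11).
  i = 5 (α = 1): (1−10)(1−2)(1−3)(1−4) = (−9)·(−1)·(−2)·(−3) = 54 ≡ 10, so v_5 = 10^{−1} = 10 (mod 11).
  v = [10, 2, 4, 7, 10].
Step 2: syndromes of r = [0, 5, 3, 0, 7] (all sums mod 11).
  S_0 = Σ v_i r_i = 10·0 + 2·5 + 4·3 + 7·0 + 10·7 = 92 ≡ 4.
  S_1 = Σ v_i α_i r_i = 10·10·0 + 2·2·5 + 4·3·3 + 7·4·0 + 10·1·7 = 126 ≡ 5.
  α_i^2 mod 11 = [1, 4, 9, 5, 1].
  S_2 = Σ v_i α_i^2 r_i = 10·1·0 + 2·4·5 + 4·9·3 + 7·5·0 + 10·1·7 = 218 ≡ 9.
  S = (4, 5, 9) ≠ 0, so r is not a codeword (an error is present).
Step 3: locate the error. For a single error e at position i, S_ℓ = v_i·e·α_i^ℓ, so α_err = S_1/S_0.
  S_0^{−1} = 4^{−1} = 3 (mod 11), so α_err = 5·3 = 15 ≡ 4 = α_4. Error position i = 4.
  Consistency check: S_2/S_1 = 9·9 = 81 ≡ 4 = α_err ✓ (single-error assumption holds).
Step 4: error magnitude e = S_0/v_4 = S_0·∏_{j≠4}(α_4 − α_j) = 4·8 = 32 ≡ 10 (mod 11).
Step 5: correct position 4: c_4 = r_4 − e = 0 − 10 ≡ 1 (mod 11). Hence c = [0, 5, 3, 1, 7].
  Check: interpolating c through the α_i gives m(x) = 9 + 9·x (degree < 2) with m(α_i) = c_i for every i, so c is indeed a codeword.


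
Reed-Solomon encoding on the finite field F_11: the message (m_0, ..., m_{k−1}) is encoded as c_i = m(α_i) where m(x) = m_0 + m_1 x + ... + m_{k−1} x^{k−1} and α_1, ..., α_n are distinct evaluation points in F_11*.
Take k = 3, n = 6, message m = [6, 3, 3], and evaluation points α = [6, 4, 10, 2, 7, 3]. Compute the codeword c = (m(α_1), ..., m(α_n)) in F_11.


c = [0, 0, 6, 2, 9, 9]

Message polynomial: m(x) = 6 + 3·x + 3·x^2 (mod 11).
For each evaluation point α_i, compute m(α_i) mod 11:
  α_1 = 6: Horner steps 3 → 10 → 0, so m(6) = 0.
  α_2 = 4: Horner steps 3 → 4 → 0, so m(4) = 0.
  α_3 = 10: Horner steps 3 → 0 → 6, so m(10) = 6.
  α_4 = 2: Horner steps 3 → 9 → 2, so m(2) = 2.
  α_5 = 7: Horner steps 3 → 2 → 9, so m(7) = 9.
  α_6 = 3: Horner steps 3 → 1 → 9, so m(3) = 9.
Codeword c = [0, 0, 6, 2, 9, 9] ∈ F_11^6.


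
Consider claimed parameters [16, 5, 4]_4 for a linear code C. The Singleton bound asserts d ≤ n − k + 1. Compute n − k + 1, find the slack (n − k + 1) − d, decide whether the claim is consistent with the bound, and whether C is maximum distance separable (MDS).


Singleton RHS = n − k + 1 = 12, slack = 8, bound satisfied, not MDS.

Singleton bound: d ≤ n − k + 1.
Here n = 16, k = 5, so n − k + 1 = 12.
Given d = 4, check d ≤ 12: YES.
Slack = (n − k + 1) − d = 8.
The code is NOT MDS (slack = 8 > 0).
Description: the claimed parameters are [16, 5, 4]_4; such a code would be non-MDS.


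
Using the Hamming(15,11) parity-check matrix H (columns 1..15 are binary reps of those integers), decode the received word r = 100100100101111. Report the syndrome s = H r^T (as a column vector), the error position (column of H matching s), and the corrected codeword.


s = (1, 0, 0, 0)^T, error position = 8, corrected codeword c = 100100110101111

Compute s = H r^T mod 2 one row at a time:
  s_1 = 0 + 0 + 1 + 0 + 1 + 1 + 1 + 1 = 5 ≡ 1 (mod 2).
  s_2 = 1 + 0 + 0 + 1 + 1 + 1 + 1 + 1 = 6 ≡ 0 (mod 2).
  s_3 = 0 + 0 + 0 + 1 + 1 + 0 + 1 + 1 = 4 ≡ 0 (mod 2).
  s_4 = 1 + 0 + 0 + 1 + 0 + 0 + 1 + 1 = 4 ≡ 0 (mod 2).
s = (1, 0, 0, 0)^T — this equals column 8 of H (binary 1000), so error is at position 8.
Correct: flip bit 8 of r = 100100100101111 to get c = 100100110101111.


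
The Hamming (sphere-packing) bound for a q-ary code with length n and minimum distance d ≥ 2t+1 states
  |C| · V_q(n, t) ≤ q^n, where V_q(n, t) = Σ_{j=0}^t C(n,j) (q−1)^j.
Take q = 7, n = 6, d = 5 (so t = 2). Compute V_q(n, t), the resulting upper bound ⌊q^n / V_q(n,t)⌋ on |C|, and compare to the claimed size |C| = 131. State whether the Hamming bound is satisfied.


V_q(n, t) = 577, q^n = 117649, Hamming bound = 203, |C| = 131 ≤ bound (satisfied).

Step 1: Compute V_q(n, t) = Σ_{j=0}^2 C(n, j) (q−1)^j.
  j = 0: C(6,0)·(6)^0 = 1·1 = 1.
  j = 1: C(6,1)·(6)^1 = 6·6 = 36.
  j = 2: C(6,2)·(6)^2 = 15·36 = 540.
  V_q(n, t) = 1 + 36 + 540 = 577.
Step 2: q^n = 7^6 = 117649.
Step 3: Hamming bound ⌊q^n / V_q(n,t)⌋ = ⌊117649/577⌋ = 203.
Step 4: Compare |C| = 131 to 203: satisfied.
The claimed |C| lies below the Hamming bound.


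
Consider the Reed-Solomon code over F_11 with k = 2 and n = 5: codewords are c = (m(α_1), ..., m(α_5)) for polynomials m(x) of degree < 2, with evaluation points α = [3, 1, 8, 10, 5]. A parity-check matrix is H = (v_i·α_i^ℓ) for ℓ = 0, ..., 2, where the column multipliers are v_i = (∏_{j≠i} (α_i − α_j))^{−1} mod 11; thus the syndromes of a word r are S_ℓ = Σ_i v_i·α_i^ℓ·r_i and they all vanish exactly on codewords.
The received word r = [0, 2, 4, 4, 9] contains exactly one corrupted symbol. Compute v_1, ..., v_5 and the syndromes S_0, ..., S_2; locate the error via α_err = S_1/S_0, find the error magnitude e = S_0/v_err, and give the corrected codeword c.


S = (2, 5, 7), error at position 3, error magnitude e = 9, c = [0, 2, 6, 4, 9].

Step 1: column multipliers v_i = (∏_{j≠i}(α_i − α_j))^{−1} mod 11.
  i = 1 (α = 3): (3−1)(3−8)(3−10)(3−5) = 2·(−5)·(−7)·(−2) = −140 ≡ 3, so v_1 = 3^{−1} = 4 (mod 11).
  i = 2 (α = 1): (1−3)(1−8)(1−10)(1−5) = (−2)·(−7)·(−9)·(−4) = 504 ≡ 9, so v_2 = 9^{−1} = 5 (mod 11).
  i = 3 (α = 8): (8−3)(8−1)(8−10)(8−5) = 5·7·(−2)·3 = −210 ≡ 10, so v_3 = 10^{−1} = 10 (mod 11).
  i = 4 (α = 10): (10−3)(10−1)(10−8)(10−5) = 7·9·2·5 = 630 ≡ 3, so v_4 = 3^{−1} = 4 (mod 11).
  i = 5 (α = 5): (5−3)(5−1)(5−8)(5−10) = 2·4·(−3)·(−5) = 120 ≡ 10, so v_5 = 10^{−1} = 10 (mod 11).
  v = [4, 5, 10, 4, 10].
Step 2: syndromes of r = [0, 2, 4, 4, 9] (all sums mod 11).
  S_0 = Σ v_i r_i = 4·0 + 5·2 + 10·4 + 4·4 + 10·9 = 156 ≡ 2.
  S_1 = Σ v_i α_i r_i = 4·3·0 + 5·1·2 + 10·8·4 + 4·10·4 + 10·5·9 = 940 ≡ 5.
  α_i^2 mod 11 = [9, 1, 9, 1, 3].
  S_2 = Σ v_i α_i^2 r_i = 4·9·0 + 5·1·2 + 10·9·4 + 4·1·4 + 10·3·9 = 656 ≡ 7.
  S = (2, 5, 7) ≠ 0, so r is not a codeword (an error is present).
Step 3: locate the error. For a single error e at position i, S_ℓ = v_i·e·α_i^ℓ, so α_err = S_1/S_0.
  S_0^{−1} = 2^{−1} = 6 (mod 11), so α_err = 5·6 = 30 ≡ 8 = α_3. Error position i = 3.
  Consistency check: S_2/S_1 = 7·9 = 63 ≡ 8 = α_err ✓ (single-error assumption holds).
Step 4: error magnitude e = S_0/v_3 = S_0·∏_{j≠3}(α_3 − α_j) = 2·10 = 20 ≡ 9 (mod 11).
Step 5: correct position 3: c_3 = r_3 − e = 4 − 9 ≡ 6 (mod 11). Hence c = [0, 2, 6, 4, 9].
  Check: interpolating c through the α_i gives m(x) = 3 + 10·x (degree < 2) with m(α_i) = c_i for every i, so c is indeed a codeword.


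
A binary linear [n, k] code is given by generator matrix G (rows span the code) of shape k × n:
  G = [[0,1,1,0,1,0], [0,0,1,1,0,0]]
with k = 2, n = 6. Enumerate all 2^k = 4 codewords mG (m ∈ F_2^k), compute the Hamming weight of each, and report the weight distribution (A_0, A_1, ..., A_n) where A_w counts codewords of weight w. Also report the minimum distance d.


Weight distribution: A_0 = 1, A_2 = 1, A_3 = 2. Minimum distance d = 2.

Enumerate all 2^2 = 4 messages m ∈ F_2^2.
For each, compute codeword c = mG in F_2^6, then tally its weight.
  m = 00 → c = 000000, weight = 0.
  m = 10 → c = 011010, weight = 3.
  m = 01 → c = 001100, weight = 2.
  m = 11 → c = 010110, weight = 3.
Tally weights:
  weight 0: 1 codewords.
  weight 2: 1 codewords.
  weight 3: 2 codewords.
Minimum distance d = smallest w > 0 with A_w > 0 = 2.
Sanity: Σ A_w = 4 = 2^2 = 4 ✓.


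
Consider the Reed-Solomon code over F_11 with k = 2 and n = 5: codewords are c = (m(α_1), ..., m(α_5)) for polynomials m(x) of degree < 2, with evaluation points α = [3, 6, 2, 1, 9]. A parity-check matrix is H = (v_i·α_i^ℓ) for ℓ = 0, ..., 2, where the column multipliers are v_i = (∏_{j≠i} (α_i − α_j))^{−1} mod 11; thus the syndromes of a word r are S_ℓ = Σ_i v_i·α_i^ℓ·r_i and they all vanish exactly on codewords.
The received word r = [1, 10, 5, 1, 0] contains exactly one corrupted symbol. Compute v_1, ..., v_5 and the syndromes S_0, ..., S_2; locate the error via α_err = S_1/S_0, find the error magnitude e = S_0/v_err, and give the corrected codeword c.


S = (1, 3, 9), error at position 1, error magnitude e = 3, c = [9, 10, 5, 1, 0].

Step 1: column multipliers v_i = (∏_{j≠i}(α_i − α_j))^{−1} mod 11.
  i = 1 (α = 3): (3−6)(3−2)(3−1)(3−9) = (−3)·1·2·(−6) = 36 ≡ 3, so v_1 = 3^{−1} = 4 (mod 11).
  i = 2 (α = 6): (6−3)(6−2)(6−1)(6−9) = 3·4·5·(−3) = −180 ≡ 7, so v_2 = 7^{−1} = 8 (mod 11).
  i = 3 (α = 2): (2−3)(2−6)(2−1)(2−9) = (−1)·(−4)·1·(−7) = −28 ≡ 5, so v_3 = 5^{−1} = 9 (mod 11).
  i = 4 (α = 1): (1−3)(1−6)(1−2)(1−9) = (−2)·(−5)·(−1)·(−8) = 80 ≡ 3, so v_4 = 3^{−1} = 4 (mod 11).
  i = 5 (α = 9): (9−3)(9−6)(9−2)(9−1) = 6·3·7·8 = 1008 ≡ 7, so v_5 = 7^{−1} = 8 (mod 11).
  v = [4, 8, 9, 4, 8].
Step 2: syndromes of r = [1, 10, 5, 1, 0] (all sums mod 11).
  S_0 = Σ v_i r_i = 4·1 + 8·10 + 9·5 + 4·1 + 8·0 = 133 ≡ 1.
  S_1 = Σ v_i α_i r_i = 4·3·1 + 8·6·10 + 9·2·5 + 4·1·1 + 8·9·0 = 586 ≡ 3.
  α_i^2 mod 11 = [9, 3, 4, 1, 4].
  S_2 = Σ v_i α_i^2 r_i = 4·9·1 + 8·3·10 + 9·4·5 + 4·1·1 + 8·4·0 = 460 ≡ 9.
  S = (1, 3, 9) ≠ 0, so r is not a codeword (an error is present).
Step 3: locate the error. For a single error e at position i, S_ℓ = v_i·e·α_i^ℓ, so α_err = S_1/S_0.
  S_0^{−1} = 1^{−1} = 1 (mod 11), so α_err = 3·1 = 3 ≡ 3 = α_1. Error position i = 1.
  Consistency check: S_2/S_1 = 9·4 = 36 ≡ 3 = α_err ✓ (single-error assumption holds).
Step 4: error magnitude e = S_0/v_1 = S_0·∏_{j≠1}(α_1 − α_j) = 1·3 = 3 ≡ 3 (mod 11).
Step 5: correct position 1: c_1 = r_1 − e = 1 − 3 ≡ 9 (mod 11). Hence c = [9, 10, 5, 1, 0].
  Check: interpolating c through the α_i gives m(x) = 8 + 4·x (degree < 2) with m(α_i) = c_i for every i, so c is indeed a codeword.


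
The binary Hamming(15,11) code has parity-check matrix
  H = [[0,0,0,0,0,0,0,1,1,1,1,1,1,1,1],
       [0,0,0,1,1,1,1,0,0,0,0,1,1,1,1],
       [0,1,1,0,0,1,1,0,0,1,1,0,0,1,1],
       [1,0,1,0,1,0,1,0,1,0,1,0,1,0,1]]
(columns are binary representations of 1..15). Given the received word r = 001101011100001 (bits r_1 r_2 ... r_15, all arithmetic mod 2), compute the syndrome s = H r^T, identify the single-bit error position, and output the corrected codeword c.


s = (0, 1, 0, 1)^T, error position = 5, corrected codeword c = 001111011100001

Compute s = H r^T mod 2 one row at a time:
  s_1 = 1 + 1 + 1 + 0 + 0 + 0 + 0 + 1 = 4 ≡ 0 (mod 2).
  s_2 = 1 + 0 + 1 + 0 + 0 + 0 + 0 + 1 = 3 ≡ 1 (mod 2).
  s_3 = 0 + 1 + 1 + 0 + 1 + 0 + 0 + 1 = 4 ≡ 0 (mod 2).
  s_4 = 0 + 1 + 0 + 0 + 1 + 0 + 0 + 1 = 3 ≡ 1 (mod 2).
s = (0, 1, 0, 1)^T — this equals column 5 of H (binary 0101), so error is at position 5.
Correct: flip bit 5 of r = 001101011100001 to get c = 001111011100001.


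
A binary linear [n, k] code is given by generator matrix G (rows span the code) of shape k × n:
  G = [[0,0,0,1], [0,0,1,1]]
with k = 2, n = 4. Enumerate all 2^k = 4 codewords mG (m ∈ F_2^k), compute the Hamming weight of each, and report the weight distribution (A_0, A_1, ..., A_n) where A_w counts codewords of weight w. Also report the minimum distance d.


Weight distribution: A_0 = 1, A_1 = 2, A_2 = 1. Minimum distance d = 1.

Enumerate all 2^2 = 4 messages m ∈ F_2^2.
For each, compute codeword c = mG in F_2^4, then tally its weight.
  m = 00 → c = 0000, weight = 0.
  m = 10 → c = 0001, weight = 1.
  m = 01 → c = 0011, weight = 2.
  m = 11 → c = 0010, weight = 1.
Tally weights:
  weight 0: 1 codewords.
  weight 1: 2 codewords.
  weight 2: 1 codewords.
Minimum distance d = smallest w > 0 with A_w > 0 = 1.
Sanity: Σ A_w = 4 = 2^2 = 4 ✓.


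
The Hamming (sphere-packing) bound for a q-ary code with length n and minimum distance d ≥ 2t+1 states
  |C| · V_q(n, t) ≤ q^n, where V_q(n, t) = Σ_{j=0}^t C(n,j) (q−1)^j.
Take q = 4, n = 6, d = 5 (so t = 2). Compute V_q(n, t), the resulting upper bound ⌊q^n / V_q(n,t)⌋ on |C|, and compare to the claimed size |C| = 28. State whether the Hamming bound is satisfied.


V_q(n, t) = 154, q^n = 4096, Hamming bound = 26, |C| = 28 > bound (violated).

Step 1: Compute V_q(n, t) = Σ_{j=0}^2 C(n, j) (q−1)^j.
  j = 0: C(6,0)·(3)^0 = 1·1 = 1.
  j = 1: C(6,1)·(3)^1 = 6·3 = 18.
  j = 2: C(6,2)·(3)^2 = 15·9 = 135.
  V_q(n, t) = 1 + 18 + 135 = 154.
Step 2: q^n = 4^6 = 4096.
Step 3: Hamming bound ⌊q^n / V_q(n,t)⌋ = ⌊4096/154⌋ = 26.
Step 4: Compare |C| = 28 to 26: violated.
The claimed |C| lies above the Hamming bound, so no 4-ary code of length 6 with d ≥ 5 can have 28 codewords.


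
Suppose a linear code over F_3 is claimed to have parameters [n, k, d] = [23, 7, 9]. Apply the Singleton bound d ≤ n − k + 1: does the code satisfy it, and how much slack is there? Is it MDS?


Singleton RHS = n − k + 1 = 17, slack = 8, bound satisfied, not MDS.

Singleton bound: d ≤ n − k + 1.
Here n = 23, k = 7, so n − k + 1 = 17.
Given d = 9, check d ≤ 17: YES.
Slack = (n − k + 1) − d = 8.
The code is NOT MDS (slack = 8 > 0).
Description: the claimed parameters are [23, 7, 9]_3; such a code would be non-MDS.


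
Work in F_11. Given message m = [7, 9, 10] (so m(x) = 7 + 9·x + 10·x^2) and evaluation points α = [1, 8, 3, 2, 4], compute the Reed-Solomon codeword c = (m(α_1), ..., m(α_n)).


c = [4, 4, 3, 10, 5]

Message polynomial: m(x) = 7 + 9·x + 10·x^2 (mod 11).
For each evaluation point α_i, compute m(α_i) mod 11:
  α_1 = 1: Horner steps 10 → 8 → 4, so m(1) = 4.
  α_2 = 8: Horner steps 10 → 1 → 4, so m(8) = 4.
  α_3 = 3: Horner steps 10 → 6 → 3, so m(3) = 3.
  α_4 = 2: Horner steps 10 → 7 → 10, so m(2) = 10.
  α_5 = 4: Horner steps 10 → 5 → 5, so m(4) = 5.
Codeword c = [4, 4, 3, 10, 5] ∈ F_11^5.


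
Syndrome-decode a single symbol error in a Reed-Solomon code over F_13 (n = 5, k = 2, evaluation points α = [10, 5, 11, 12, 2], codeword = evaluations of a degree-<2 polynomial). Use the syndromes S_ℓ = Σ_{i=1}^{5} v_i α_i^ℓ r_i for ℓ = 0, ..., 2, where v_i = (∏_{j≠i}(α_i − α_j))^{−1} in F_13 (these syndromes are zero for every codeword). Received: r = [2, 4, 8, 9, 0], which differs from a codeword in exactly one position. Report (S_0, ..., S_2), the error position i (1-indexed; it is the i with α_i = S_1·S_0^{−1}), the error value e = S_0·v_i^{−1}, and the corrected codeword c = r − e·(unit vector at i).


S = (2, 9, 8), error at position 3, error magnitude e = 9, c = [2, 4, 12, 9, 0].

Step 1: column multipliers v_i = (∏_{j≠i}(α_i − α_j))^{−1} mod 13.
  i = 1 (α = 10): (10−5)(10−11)(10−12)(10−2) = 5·(−1)·(−2)·8 = 80 ≡ 2, so v_1 = 2^{−1} = 7 (mod 13).
  i = 2 (α = 5): (5−10)(5−11)(5−12)(5−2) = (−5)·(−6)·(−7)·3 = −630 ≡ 7, so v_2 = 7^{−1} = 2 (mod 13).
  i = 3 (α = 11): (11−10)(11−5)(11−12)(11−2) = 1·6·(−1)·9 = −54 ≡ 11, so v_3 = 11^{−1} = 6 (mod 13).
  i = 4 (α = 12): (12−10)(12−5)(12−11)(12−2) = 2·7·1·10 = 140 ≡ 10, so v_4 = 10^{−1} = 4 (mod 13).
  i = 5 (α = 2): (2−10)(2−5)(2−11)(2−12) = (−8)·(−3)·(−9)·(−10) = 2160 ≡ 2, so v_5 = 2^{−1} = 7 (mod 13).
  v = [7, 2, 6, 4, 7].
Step 2: syndromes of r = [2, 4, 8, 9, 0] (all sums mod 13).
  S_0 = Σ v_i r_i = 7·2 + 2·4 + 6·8 + 4·9 + 7·0 = 106 ≡ 2.
  S_1 = Σ v_i α_i r_i = 7·10·2 + 2·5·4 + 6·11·8 + 4·12·9 + 7·2·0 = 1140 ≡ 9.
  α_i^2 mod 13 = [9, 12, 4, 1, 4].
  S_2 = Σ v_i α_i^2 r_i = 7·9·2 + 2·12·4 + 6·4·8 + 4·1·9 + 7·4·0 = 450 ≡ 8.
  S = (2, 9, 8) ≠ 0, so r is not a codeword (an error is present).
Step 3: locate the error. For a single error e at position i, S_ℓ = v_i·e·α_i^ℓ, so α_err = S_1/S_0.
  S_0^{−1} = 2^{−1} = 7 (mod 13), so α_err = 9·7 = 63 ≡ 11 = α_3. Error position i = 3.
  Consistency check: S_2/S_1 = 8·3 = 24 ≡ 11 = α_err ✓ (single-error assumption holds).
Step 4: error magnitude e = S_0/v_3 = S_0·∏_{j≠3}(α_3 − α_j) = 2·11 = 22 ≡ 9 (mod 13).
Step 5: correct position 3: c_3 = r_3 − e = 8 − 9 ≡ 12 (mod 13). Hence c = [2, 4, 12, 9, 0].
  Check: interpolating c through the α_i gives m(x) = 6 + 10·x (degree < 2) with m(α_i) = c_i for every i, so c is indeed a codeword.


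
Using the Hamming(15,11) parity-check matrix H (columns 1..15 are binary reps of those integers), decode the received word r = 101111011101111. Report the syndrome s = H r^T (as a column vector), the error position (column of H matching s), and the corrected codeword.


s = (1, 1, 1, 0)^T, error position = 14, corrected codeword c = 101111011101101

Compute s = H r^T mod 2 one row at a time:
  s_1 = 1 + 1 + 1 + 0 + 1 + 1 + 1 + 1 = 7 ≡ 1 (mod 2).
  s_2 = 1 + 1 + 1 + 0 + 1 + 1 + 1 + 1 = 7 ≡ 1 (mod 2).
  s_3 = 0 + 1 + 1 + 0 + 1 + 0 + 1 + 1 = 5 ≡ 1 (mod 2).
  s_4 = 1 + 1 + 1 + 0 + 1 + 0 + 1 + 1 = 6 ≡ 0 (mod 2).
s = (1, 1, 1, 0)^T — this equals column 14 of H (binary 1110), so error is at position 14.
Correct: flip bit 14 of r = 101111011101111 to get c = 101111011101101.


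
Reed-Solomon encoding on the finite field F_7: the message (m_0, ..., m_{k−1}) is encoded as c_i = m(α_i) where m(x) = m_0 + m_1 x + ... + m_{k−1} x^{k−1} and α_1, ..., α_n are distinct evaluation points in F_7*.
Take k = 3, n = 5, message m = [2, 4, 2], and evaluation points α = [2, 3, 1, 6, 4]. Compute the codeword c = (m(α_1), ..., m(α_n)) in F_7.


c = [4, 4, 1, 0, 1]

Message polynomial: m(x) = 2 + 4·x + 2·x^2 (mod 7).
For each evaluation point α_i, compute m(α_i) mod 7:
  α_1 = 2: Horner steps 2 → 1 → 4, so m(2) = 4.
  α_2 = 3: Horner steps 2 → 3 → 4, so m(3) = 4.
  α_3 = 1: Horner steps 2 → 6 → 1, so m(1) = 1.
  α_4 = 6: Horner steps 2 → 2 → 0, so m(6) = 0.
  α_5 = 4: Horner steps 2 → 5 → 1, so m(4) = 1.
Codeword c = [4, 4, 1, 0, 1] ∈ F_7^5.


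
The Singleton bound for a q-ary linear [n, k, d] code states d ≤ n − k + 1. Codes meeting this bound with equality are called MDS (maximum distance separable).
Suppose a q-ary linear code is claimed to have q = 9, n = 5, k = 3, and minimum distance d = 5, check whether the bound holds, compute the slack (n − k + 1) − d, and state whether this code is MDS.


Singleton RHS = n − k + 1 = 3, slack = -2, bound violated (no such code; not MDS).

Singleton bound: d ≤ n − k + 1.
Here n = 5, k = 3, so n − k + 1 = 3.
Given d = 5, check d ≤ 3: NO.
Slack = (n − k + 1) − d = -2.
The slack is negative: d = 5 exceeds n − k + 1 = 3 by 2, so the Singleton bound is violated and no linear [5, 3, 5]_9 code can exist. In particular it is not MDS (MDS requires d = n − k + 1 exactly).
Description: the claimed parameters are [5, 3, 5]_9; such a code would be impossible (violates the Singleton bound).


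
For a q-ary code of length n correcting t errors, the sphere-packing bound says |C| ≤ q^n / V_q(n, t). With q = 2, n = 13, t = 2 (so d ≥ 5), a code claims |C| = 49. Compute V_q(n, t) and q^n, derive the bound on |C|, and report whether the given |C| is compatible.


V_q(n, t) = 92, q^n = 8192, Hamming bound = 89, |C| = 49 ≤ bound (satisfied).

Step 1: Compute V_q(n, t) = Σ_{j=0}^2 C(n, j) (q−1)^j.
  j = 0: C(13,0)·(1)^0 = 1·1 = 1.
  j = 1: C(13,1)·(1)^1 = 13·1 = 13.
  j = 2: C(13,2)·(1)^2 = 78·1 = 78.
  V_q(n, t) = 1 + 13 + 78 = 92.
Step 2: q^n = 2^13 = 8192.
Step 3: Hamming bound ⌊q^n / V_q(n,t)⌋ = ⌊8192/92⌋ = 89.
Step 4: Compare |C| = 49 to 89: satisfied.
The claimed |C| lies below the Hamming bound.


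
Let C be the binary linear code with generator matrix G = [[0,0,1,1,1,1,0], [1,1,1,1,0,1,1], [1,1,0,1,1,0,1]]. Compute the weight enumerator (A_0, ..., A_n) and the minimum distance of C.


Weight distribution: A_0 = 1, A_1 = 1, A_3 = 1, A_4 = 2, A_5 = 2, A_6 = 1. Minimum distance d = 1.

Enumerate all 2^3 = 8 messages m ∈ F_2^3.
For each, compute codeword c = mG in F_2^7, then tally its weight.
  m = 000 → c = 0000000, weight = 0.
  m = 100 → c = 0011110, weight = 4.
  m = 010 → c = 1111011, weight = 6.
  m = 110 → c = 1100101, weight = 4.
  m = 001 → c = 1101101, weight = 5.
  m = 101 → c = 1110011, weight = 5.
  m = 011 → c = 0010110, weight = 3.
  m = 111 → c = 0001000, weight = 1.
Tally weights:
  weight 0: 1 codewords.
  weight 1: 1 codewords.
  weight 3: 1 codewords.
  weight 4: 2 codewords.
  weight 5: 2 codewords.
  weight 6: 1 codewords.
Minimum distance d = smallest w > 0 with A_w > 0 = 1.
Sanity: Σ A_w = 8 = 2^3 = 8 ✓.


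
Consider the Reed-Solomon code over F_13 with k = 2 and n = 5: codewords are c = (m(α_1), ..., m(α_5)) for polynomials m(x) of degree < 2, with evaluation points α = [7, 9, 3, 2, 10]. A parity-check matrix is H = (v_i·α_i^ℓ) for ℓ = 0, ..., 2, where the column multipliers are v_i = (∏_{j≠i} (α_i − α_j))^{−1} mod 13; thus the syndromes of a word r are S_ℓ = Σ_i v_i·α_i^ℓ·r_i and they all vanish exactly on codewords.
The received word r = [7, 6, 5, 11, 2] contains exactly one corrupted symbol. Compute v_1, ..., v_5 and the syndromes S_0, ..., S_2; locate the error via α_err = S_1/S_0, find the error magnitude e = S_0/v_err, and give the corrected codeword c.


S = (9, 3, 1), error at position 2, error magnitude e = 11, c = [7, 8, 5, 11, 2].

Step 1: column multipliers v_i = (∏_{j≠i}(α_i − α_j))^{−1} mod 13.
  i = 1 (α = 7): (7−9)(7−3)(7−2)(7−10) = (−2)·4·5·(−3) = 120 ≡ 3, so v_1 = 3^{−1} = 9 (mod 13).
  i = 2 (α = 9): (9−7)(9−3)(9−2)(9−10) = 2·6·7·(−1) = −84 ≡ 7, so v_2 = 7^{−1} = 2 (mod 13).
  i = 3 (α = 3): (3−7)(3−9)(3−2)(3−10) = (−4)·(−6)·1·(−7) = −168 ≡ 1, so v_3 = 1^{−1} = 1 (mod 13).
  i = 4 (α = 2): (2−7)(2−9)(2−3)(2−10) = (−5)·(−7)·(−1)·(−8) = 280 ≡ 7, so v_4 = 7^{−1} = 2 (mod 13).
  i = 5 (α = 10): (10−7)(10−9)(10−3)(10−2) = 3·1·7·8 = 168 ≡ 12, so v_5 = 12^{−1} = 12 (mod 13).
  v = [9, 2, 1, 2, 12].
Step 2: syndromes of r = [7, 6, 5, 11, 2] (all sums mod 13).
  S_0 = Σ v_i r_i = 9·7 + 2·6 + 1·5 + 2·11 + 12·2 = 126 ≡ 9.
  S_1 = Σ v_i α_i r_i = 9·7·7 + 2·9·6 + 1·3·5 + 2·2·11 + 12·10·2 = 848 ≡ 3.
  α_i^2 mod 13 = [10, 3, 9, 4, 9].
  S_2 = Σ v_i α_i^2 r_i = 9·10·7 + 2·3·6 + 1·9·5 + 2·4·11 + 12·9·2 = 1015 ≡ 1.
  S = (9, 3, 1) ≠ 0, so r is not a codeword (an error is present).
Step 3: locate the error. For a single error e at position i, S_ℓ = v_i·e·α_i^ℓ, so α_err = S_1/S_0.
  S_0^{−1} = 9^{−1} = 3 (mod 13), so α_err = 3·3 = 9 ≡ 9 = α_2. Error position i = 2.
  Consistency check: S_2/S_1 = 1·9 = 9 ≡ 9 = α_err ✓ (single-error assumption holds).
Step 4: error magnitude e = S_0/v_2 = S_0·∏_{j≠2}(α_2 − α_j) = 9·7 = 63 ≡ 11 (mod 13).
Step 5: correct position 2: c_2 = r_2 − e = 6 − 11 ≡ 8 (mod 13). Hence c = [7, 8, 5, 11, 2].
  Check: interpolating c through the α_i gives m(x) = 10 + 7·x (degree < 2) with m(α_i) = c_i for every i, so c is indeed a codeword.


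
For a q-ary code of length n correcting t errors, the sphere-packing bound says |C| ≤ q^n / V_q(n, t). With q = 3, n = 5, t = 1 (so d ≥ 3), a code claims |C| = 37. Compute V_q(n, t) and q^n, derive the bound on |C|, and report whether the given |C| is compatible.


V_q(n, t) = 11, q^n = 243, Hamming bound = 22, |C| = 37 > bound (violated).

Step 1: Compute V_q(n, t) = Σ_{j=0}^1 C(n, j) (q−1)^j.
  j = 0: C(5,0)·(2)^0 = 1·1 = 1.
  j = 1: C(5,1)·(2)^1 = 5·2 = 10.
  V_q(n, t) = 1 + 10 = 11.
Step 2: q^n = 3^5 = 243.
Step 3: Hamming bound ⌊q^n / V_q(n,t)⌋ = ⌊243/11⌋ = 22.
Step 4: Compare |C| = 37 to 22: violated.
The claimed |C| lies above the Hamming bound, so no 3-ary code of length 5 with d ≥ 3 can have 37 codewords.


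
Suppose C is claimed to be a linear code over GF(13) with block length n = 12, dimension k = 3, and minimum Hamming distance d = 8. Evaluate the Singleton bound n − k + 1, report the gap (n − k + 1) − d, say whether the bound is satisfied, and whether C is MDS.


Singleton RHS = n − k + 1 = 10, slack = 2, bound satisfied, not MDS.

Singleton bound: d ≤ n − k + 1.
Here n = 12, k = 3, so n − k + 1 = 10.
Given d = 8, check d ≤ 10: YES.
Slack = (n − k + 1) − d = 2.
The code is NOT MDS (slack = 2 > 0).
Description: the claimed parameters are [12, 3, 8]_13; such a code would be non-MDS.


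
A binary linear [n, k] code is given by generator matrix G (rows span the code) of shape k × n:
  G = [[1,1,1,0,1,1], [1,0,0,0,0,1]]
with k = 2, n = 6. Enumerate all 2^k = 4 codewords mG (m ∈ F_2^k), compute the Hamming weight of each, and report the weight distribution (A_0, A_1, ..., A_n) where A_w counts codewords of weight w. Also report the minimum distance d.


Weight distribution: A_0 = 1, A_2 = 1, A_3 = 1, A_5 = 1. Minimum distance d = 2.

Enumerate all 2^2 = 4 messages m ∈ F_2^2.
For each, compute codeword c = mG in F_2^6, then tally its weight.
  m = 00 → c = 000000, weight = 0.
  m = 10 → c = 111011, weight = 5.
  m = 01 → c = 100001, weight = 2.
  m = 11 → c = 011010, weight = 3.
Tally weights:
  weight 0: 1 codewords.
  weight 2: 1 codewords.
  weight 3: 1 codewords.
  weight 5: 1 codewords.
Minimum distance d = smallest w > 0 with A_w > 0 = 2.
Sanity: Σ A_w = 4 = 2^2 = 4 ✓.
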